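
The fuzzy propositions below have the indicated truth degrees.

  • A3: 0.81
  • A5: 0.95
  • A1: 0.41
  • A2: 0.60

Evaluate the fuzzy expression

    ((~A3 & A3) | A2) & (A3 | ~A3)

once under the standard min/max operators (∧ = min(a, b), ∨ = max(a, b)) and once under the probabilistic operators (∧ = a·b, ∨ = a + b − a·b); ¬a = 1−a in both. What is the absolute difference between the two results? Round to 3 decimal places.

0.040

Under standard min/max:
  ~A3 = 1 − 0.81 = 0.19
  ~A3 & A3 = min(a, b) on (0.19, 0.81) = 0.19
  (~A3 & A3) | A2 = max(a, b) on (0.19, 0.60) = 0.60
  ~A3 = 1 − 0.81 = 0.19
  A3 | ~A3 = max(a, b) on (0.81, 0.19) = 0.81
  ((~A3 & A3) | A2) & (A3 | ~A3) = min(a, b) on (0.60, 0.81) = 0.60
  → value = 0.6000
Under probabilistic:
  ~A3 = 1 − 0.8100 = 0.1900
  ~A3 & A3 = a·b on (0.1900, 0.8100) = 0.1539
  (~A3 & A3) | A2 = a + b − a·b on (0.1539, 0.6000) = 0.6616
  ~A3 = 1 − 0.8100 = 0.1900
  A3 | ~A3 = a + b − a·b on (0.8100, 0.1900) = 0.8461
  ((~A3 & A3) | A2) & (A3 | ~A3) = a·b on (0.6616, 0.8461) = 0.5597
  → value = 0.5597
|0.6000 − 0.5597| = 0.040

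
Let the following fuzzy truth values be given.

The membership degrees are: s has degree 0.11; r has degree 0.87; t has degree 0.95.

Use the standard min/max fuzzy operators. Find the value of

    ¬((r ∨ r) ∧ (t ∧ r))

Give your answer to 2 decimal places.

0.13

r ∨ r = max(a, b) on (0.87, 0.87) = 0.87
t ∧ r = min(a, b) on (0.95, 0.87) = 0.87
(r ∨ r) ∧ (t ∧ r) = min(a, b) on (0.87, 0.87) = 0.87
¬((r ∨ r) ∧ (t ∧ r)) = 1 − 0.87 = 0.13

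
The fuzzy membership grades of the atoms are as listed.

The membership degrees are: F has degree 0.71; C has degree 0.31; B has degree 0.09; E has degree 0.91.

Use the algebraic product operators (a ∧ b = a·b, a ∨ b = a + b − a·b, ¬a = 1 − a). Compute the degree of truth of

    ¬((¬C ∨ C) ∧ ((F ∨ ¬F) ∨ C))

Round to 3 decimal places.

0.326

¬C = 1 − 0.3100 = 0.6900
¬C ∨ C = a + b − a·b on (0.6900, 0.3100) = 0.7861
¬F = 1 − 0.7100 = 0.2900
F ∨ ¬F = a + b − a·b on (0.7100, 0.2900) = 0.7941
(F ∨ ¬F) ∨ C = a + b − a·b on (0.7941, 0.3100) = 0.8579
(¬C ∨ C) ∧ ((F ∨ ¬F) ∨ C) = a·b on (0.7861, 0.8579) = 0.6744
¬((¬C ∨ C) ∧ ((F ∨ ¬F) ∨ C)) = 1 − 0.6744 = 0.3256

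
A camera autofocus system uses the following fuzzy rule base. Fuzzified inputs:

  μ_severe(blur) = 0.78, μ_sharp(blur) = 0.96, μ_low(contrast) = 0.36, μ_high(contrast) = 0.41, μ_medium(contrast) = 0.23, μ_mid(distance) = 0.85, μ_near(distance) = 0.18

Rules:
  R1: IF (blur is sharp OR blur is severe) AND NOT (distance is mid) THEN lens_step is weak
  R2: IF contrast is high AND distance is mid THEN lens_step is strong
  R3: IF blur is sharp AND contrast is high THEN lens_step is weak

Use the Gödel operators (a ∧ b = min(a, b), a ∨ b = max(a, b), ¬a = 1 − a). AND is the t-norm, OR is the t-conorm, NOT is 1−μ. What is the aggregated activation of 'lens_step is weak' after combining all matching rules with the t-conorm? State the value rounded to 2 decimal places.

R1: (sharp=0.96 OR severe=0.78) = 0.96; AND[min(a, b)] with ¬mid=1−0.85=0.15 → w = 0.15
R2: high=0.41, mid=0.85; AND[min(a, b)] → w = 0.41
R3: sharp=0.96, high=0.41; AND[min(a, b)] → w = 0.41
Rules with consequent 'weak': {R1, R3} → strengths 0.15, 0.41
Aggregate via t-conorm [max(a, b)]: 0.41

0.41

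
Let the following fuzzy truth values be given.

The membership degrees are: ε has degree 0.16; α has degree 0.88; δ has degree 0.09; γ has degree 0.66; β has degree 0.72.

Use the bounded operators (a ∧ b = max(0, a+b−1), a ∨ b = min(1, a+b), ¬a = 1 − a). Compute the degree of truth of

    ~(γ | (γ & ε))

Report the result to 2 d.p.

0.34

γ & ε = max(0, a+b−1) on (0.66, 0.16) = 0.00
γ | (γ & ε) = min(1, a+b) on (0.66, 0.00) = 0.66
~(γ | (γ & ε)) = 1 − 0.66 = 0.34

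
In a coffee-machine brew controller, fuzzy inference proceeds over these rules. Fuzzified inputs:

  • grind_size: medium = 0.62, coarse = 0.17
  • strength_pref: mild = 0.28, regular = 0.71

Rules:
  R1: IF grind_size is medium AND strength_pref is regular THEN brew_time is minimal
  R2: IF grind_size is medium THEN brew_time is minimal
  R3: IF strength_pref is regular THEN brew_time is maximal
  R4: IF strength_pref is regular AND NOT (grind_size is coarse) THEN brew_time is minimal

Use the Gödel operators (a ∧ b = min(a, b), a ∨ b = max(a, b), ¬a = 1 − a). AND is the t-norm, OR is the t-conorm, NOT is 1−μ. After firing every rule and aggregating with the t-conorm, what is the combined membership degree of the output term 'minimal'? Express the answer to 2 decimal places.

0.71

R1: medium=0.62, regular=0.71; AND[min(a, b)] → w = 0.62
R2: medium=0.62 → w = 0.62
R3: regular=0.71 → w = 0.71
R4: regular=0.71, ¬coarse=1−0.17=0.83; AND[min(a, b)] → w = 0.71
Rules with consequent 'minimal': {R1, R2, R4} → strengths 0.62, 0.62, 0.71
Aggregate via t-conorm [max(a, b)]: 0.71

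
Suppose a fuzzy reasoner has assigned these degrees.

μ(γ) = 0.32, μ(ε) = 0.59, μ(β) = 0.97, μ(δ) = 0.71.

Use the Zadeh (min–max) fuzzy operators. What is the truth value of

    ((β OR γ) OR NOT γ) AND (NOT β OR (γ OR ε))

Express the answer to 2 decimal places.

β OR γ = max(a, b) on (0.97, 0.32) = 0.97
NOT γ = 1 − 0.32 = 0.68
(β OR γ) OR NOT γ = max(a, b) on (0.97, 0.68) = 0.97
NOT β = 1 − 0.97 = 0.03
γ OR ε = max(a, b) on (0.32, 0.59) = 0.59
NOT β OR (γ OR ε) = max(a, b) on (0.03, 0.59) = 0.59
((β OR γ) OR NOT γ) AND (NOT β OR (γ OR ε)) = min(a, b) on (0.97, 0.59) = 0.59

0.59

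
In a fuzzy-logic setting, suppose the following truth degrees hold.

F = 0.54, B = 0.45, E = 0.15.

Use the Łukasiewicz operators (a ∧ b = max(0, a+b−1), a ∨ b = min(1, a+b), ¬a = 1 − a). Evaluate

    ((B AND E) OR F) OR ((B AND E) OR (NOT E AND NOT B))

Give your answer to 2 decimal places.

0.94

B AND E = max(0, a+b−1) on (0.45, 0.15) = 0.00
(B AND E) OR F = min(1, a+b) on (0.00, 0.54) = 0.54
B AND E = max(0, a+b−1) on (0.45, 0.15) = 0.00
NOT E = 1 − 0.15 = 0.85
NOT B = 1 − 0.45 = 0.55
NOT E AND NOT B = max(0, a+b−1) on (0.85, 0.55) = 0.40
(B AND E) OR (NOT E AND NOT B) = min(1, a+b) on (0.00, 0.40) = 0.40
((B AND E) OR F) OR ((B AND E) OR (NOT E AND NOT B)) = min(1, a+b) on (0.54, 0.40) = 0.94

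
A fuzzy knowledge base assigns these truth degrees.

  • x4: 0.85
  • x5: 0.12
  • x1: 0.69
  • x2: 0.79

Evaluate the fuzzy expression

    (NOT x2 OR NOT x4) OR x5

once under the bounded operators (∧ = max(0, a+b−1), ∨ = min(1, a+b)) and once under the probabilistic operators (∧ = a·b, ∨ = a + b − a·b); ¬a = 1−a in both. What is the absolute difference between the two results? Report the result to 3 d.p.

0.071

Under bounded:
  NOT x2 = 1 − 0.79 = 0.21
  NOT x4 = 1 − 0.85 = 0.15
  NOT x2 OR NOT x4 = min(1, a+b) on (0.21, 0.15) = 0.36
  (NOT x2 OR NOT x4) OR x5 = min(1, a+b) on (0.36, 0.12) = 0.48
  → value = 0.4800
Under probabilistic:
  NOT x2 = 1 − 0.7900 = 0.2100
  NOT x4 = 1 − 0.8500 = 0.1500
  NOT x2 OR NOT x4 = a + b − a·b on (0.2100, 0.1500) = 0.3285
  (NOT x2 OR NOT x4) OR x5 = a + b − a·b on (0.3285, 0.1200) = 0.4091
  → value = 0.4091
|0.4800 − 0.4091| = 0.071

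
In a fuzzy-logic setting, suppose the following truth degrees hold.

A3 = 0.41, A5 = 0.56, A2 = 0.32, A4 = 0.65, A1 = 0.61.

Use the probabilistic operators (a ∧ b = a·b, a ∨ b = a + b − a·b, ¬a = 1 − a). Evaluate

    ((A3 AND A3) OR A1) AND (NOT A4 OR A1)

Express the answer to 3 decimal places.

0.504

A3 AND A3 = a·b on (0.4100, 0.4100) = 0.1681
(A3 AND A3) OR A1 = a + b − a·b on (0.1681, 0.6100) = 0.6756
NOT A4 = 1 − 0.6500 = 0.3500
NOT A4 OR A1 = a + b − a·b on (0.3500, 0.6100) = 0.7465
((A3 AND A3) OR A1) AND (NOT A4 OR A1) = a·b on (0.6756, 0.7465) = 0.5043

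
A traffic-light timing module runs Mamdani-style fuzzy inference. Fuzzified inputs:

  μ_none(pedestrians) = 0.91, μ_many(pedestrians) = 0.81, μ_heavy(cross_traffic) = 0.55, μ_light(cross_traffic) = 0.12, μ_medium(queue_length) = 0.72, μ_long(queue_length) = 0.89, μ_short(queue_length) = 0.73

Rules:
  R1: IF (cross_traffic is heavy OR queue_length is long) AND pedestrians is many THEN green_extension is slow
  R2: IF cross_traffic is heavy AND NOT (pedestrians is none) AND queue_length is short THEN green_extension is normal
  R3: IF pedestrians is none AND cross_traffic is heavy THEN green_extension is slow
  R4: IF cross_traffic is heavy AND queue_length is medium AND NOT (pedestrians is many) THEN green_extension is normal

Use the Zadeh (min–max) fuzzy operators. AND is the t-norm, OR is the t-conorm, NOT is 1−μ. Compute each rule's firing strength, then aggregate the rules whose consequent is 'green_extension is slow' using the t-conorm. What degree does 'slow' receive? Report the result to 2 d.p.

R1: (heavy=0.55 OR long=0.89) = 0.89; AND[min(a, b)] with many=0.81 → w = 0.81
R2: heavy=0.55, ¬none=1−0.91=0.09, short=0.73; AND[min(a, b)] → w = 0.09
R3: none=0.91, heavy=0.55; AND[min(a, b)] → w = 0.55
R4: heavy=0.55, medium=0.72, ¬many=1−0.81=0.19; AND[min(a, b)] → w = 0.19
Rules with consequent 'slow': {R1, R3} → strengths 0.81, 0.55
Aggregate via t-conorm [max(a, b)]: 0.81

0.81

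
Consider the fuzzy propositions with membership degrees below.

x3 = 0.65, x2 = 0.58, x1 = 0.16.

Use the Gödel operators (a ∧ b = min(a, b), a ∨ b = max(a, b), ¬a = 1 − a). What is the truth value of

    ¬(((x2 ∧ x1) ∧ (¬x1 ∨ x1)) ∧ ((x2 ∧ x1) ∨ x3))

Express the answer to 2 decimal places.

x2 ∧ x1 = min(a, b) on (0.58, 0.16) = 0.16
¬x1 = 1 − 0.16 = 0.84
¬x1 ∨ x1 = max(a, b) on (0.84, 0.16) = 0.84
(x2 ∧ x1) ∧ (¬x1 ∨ x1) = min(a, b) on (0.16, 0.84) = 0.16
x2 ∧ x1 = min(a, b) on (0.58, 0.16) = 0.16
(x2 ∧ x1) ∨ x3 = max(a, b) on (0.16, 0.65) = 0.65
((x2 ∧ x1) ∧ (¬x1 ∨ x1)) ∧ ((x2 ∧ x1) ∨ x3) = min(a, b) on (0.16, 0.65) = 0.16
¬(((x2 ∧ x1) ∧ (¬x1 ∨ x1)) ∧ ((x2 ∧ x1) ∨ x3)) = 1 − 0.16 = 0.84

0.84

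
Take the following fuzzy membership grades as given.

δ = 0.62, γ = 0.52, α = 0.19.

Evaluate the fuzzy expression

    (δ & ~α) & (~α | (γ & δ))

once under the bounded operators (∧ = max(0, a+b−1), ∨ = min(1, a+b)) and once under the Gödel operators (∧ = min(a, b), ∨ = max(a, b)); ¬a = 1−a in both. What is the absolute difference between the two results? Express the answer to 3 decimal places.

Under bounded:
  ~α = 1 − 0.19 = 0.81
  δ & ~α = max(0, a+b−1) on (0.62, 0.81) = 0.43
  ~α = 1 − 0.19 = 0.81
  γ & δ = max(0, a+b−1) on (0.52, 0.62) = 0.14
  ~α | (γ & δ) = min(1, a+b) on (0.81, 0.14) = 0.95
  (δ & ~α) & (~α | (γ & δ)) = max(0, a+b−1) on (0.43, 0.95) = 0.38
  → value = 0.3800
Under Gödel:
  ~α = 1 − 0.19 = 0.81
  δ & ~α = min(a, b) on (0.62, 0.81) = 0.62
  ~α = 1 − 0.19 = 0.81
  γ & δ = min(a, b) on (0.52, 0.62) = 0.52
  ~α | (γ & δ) = max(a, b) on (0.81, 0.52) = 0.81
  (δ & ~α) & (~α | (γ & δ)) = min(a, b) on (0.62, 0.81) = 0.62
  → value = 0.6200
|0.3800 − 0.6200| = 0.240

0.240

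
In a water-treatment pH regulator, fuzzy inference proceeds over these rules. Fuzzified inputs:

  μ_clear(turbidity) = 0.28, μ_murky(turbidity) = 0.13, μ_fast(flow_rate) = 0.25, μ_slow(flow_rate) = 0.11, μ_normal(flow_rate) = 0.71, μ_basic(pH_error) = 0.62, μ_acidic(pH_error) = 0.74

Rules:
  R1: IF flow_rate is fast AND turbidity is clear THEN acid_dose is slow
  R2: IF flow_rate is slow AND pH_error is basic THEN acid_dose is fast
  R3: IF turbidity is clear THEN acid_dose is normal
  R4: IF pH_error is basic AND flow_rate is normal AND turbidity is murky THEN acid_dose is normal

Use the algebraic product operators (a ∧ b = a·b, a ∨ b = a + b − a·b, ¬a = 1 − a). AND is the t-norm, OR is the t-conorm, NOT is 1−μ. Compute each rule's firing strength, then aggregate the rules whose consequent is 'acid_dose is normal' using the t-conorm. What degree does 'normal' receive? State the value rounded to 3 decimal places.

0.321

R1: fast=0.25, clear=0.28; AND[a·b] → w = 0.0700
R2: slow=0.11, basic=0.62; AND[a·b] → w = 0.0682
R3: clear=0.28 → w = 0.2800
R4: basic=0.62, normal=0.71, murky=0.13; AND[a·b] → w = 0.0572
Rules with consequent 'normal': {R3, R4} → strengths 0.2800, 0.0572
Aggregate via t-conorm [a + b − a·b]: 0.3212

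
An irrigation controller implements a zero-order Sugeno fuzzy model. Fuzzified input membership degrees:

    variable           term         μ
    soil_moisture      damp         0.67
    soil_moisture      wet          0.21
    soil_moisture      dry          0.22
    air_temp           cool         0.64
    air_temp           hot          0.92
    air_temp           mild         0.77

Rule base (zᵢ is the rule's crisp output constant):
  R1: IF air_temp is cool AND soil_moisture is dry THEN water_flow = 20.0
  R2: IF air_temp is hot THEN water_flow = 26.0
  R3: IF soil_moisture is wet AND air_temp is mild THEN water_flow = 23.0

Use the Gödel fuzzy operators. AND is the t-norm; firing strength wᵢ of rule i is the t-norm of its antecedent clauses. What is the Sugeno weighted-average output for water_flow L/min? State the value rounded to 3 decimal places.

R1 (z=20.0): cool=0.64, dry=0.22; AND[min(a, b)] → w = 0.22
R2 (z=26.0): hot=0.92 → w = 0.92
R3 (z=23.0): wet=0.21, mild=0.77; AND[min(a, b)] → w = 0.21
Weighted average = (0.22·20.0 + 0.92·26.0 + 0.21·23.0) / (0.22 + 0.92 + 0.21)
  = 33.1500 / 1.3500 = 24.556

24.556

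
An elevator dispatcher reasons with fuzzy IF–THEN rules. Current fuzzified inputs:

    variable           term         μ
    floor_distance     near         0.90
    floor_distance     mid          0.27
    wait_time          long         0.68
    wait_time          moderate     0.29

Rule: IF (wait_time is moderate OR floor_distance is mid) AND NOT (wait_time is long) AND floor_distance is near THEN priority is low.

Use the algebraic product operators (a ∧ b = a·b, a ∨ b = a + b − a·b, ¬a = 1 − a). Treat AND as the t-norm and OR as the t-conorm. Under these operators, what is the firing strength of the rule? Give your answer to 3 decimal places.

0.139

firing strength: (moderate=0.29 OR mid=0.27) = 0.4817; AND[a·b] with ¬long=1−0.68=0.32, near=0.90 → w = 0.1387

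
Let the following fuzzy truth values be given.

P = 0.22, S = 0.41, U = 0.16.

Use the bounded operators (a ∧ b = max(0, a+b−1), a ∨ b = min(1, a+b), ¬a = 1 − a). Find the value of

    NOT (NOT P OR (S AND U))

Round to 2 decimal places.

0.22

NOT P = 1 − 0.22 = 0.78
S AND U = max(0, a+b−1) on (0.41, 0.16) = 0.00
NOT P OR (S AND U) = min(1, a+b) on (0.78, 0.00) = 0.78
NOT (NOT P OR (S AND U)) = 1 − 0.78 = 0.22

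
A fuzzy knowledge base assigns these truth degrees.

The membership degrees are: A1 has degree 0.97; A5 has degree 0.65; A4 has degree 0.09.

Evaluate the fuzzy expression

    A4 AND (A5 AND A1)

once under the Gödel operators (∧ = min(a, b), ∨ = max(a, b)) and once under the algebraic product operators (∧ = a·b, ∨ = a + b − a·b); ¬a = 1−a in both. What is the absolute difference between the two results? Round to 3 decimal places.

0.033

Under Gödel:
  A5 AND A1 = min(a, b) on (0.65, 0.97) = 0.65
  A4 AND (A5 AND A1) = min(a, b) on (0.09, 0.65) = 0.09
  → value = 0.0900
Under algebraic product:
  A5 AND A1 = a·b on (0.6500, 0.9700) = 0.6305
  A4 AND (A5 AND A1) = a·b on (0.0900, 0.6305) = 0.0567
  → value = 0.0567
|0.0900 − 0.0567| = 0.033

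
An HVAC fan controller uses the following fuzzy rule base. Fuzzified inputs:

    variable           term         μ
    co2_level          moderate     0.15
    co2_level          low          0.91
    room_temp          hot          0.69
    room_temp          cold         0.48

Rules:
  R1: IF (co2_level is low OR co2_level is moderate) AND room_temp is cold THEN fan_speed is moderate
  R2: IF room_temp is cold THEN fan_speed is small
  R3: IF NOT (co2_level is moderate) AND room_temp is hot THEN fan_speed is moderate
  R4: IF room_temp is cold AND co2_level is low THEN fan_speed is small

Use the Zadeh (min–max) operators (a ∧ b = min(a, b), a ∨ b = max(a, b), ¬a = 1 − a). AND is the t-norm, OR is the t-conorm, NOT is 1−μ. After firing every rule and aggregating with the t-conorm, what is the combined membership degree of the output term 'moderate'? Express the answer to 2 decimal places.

R1: (low=0.91 OR moderate=0.15) = 0.91; AND[min(a, b)] with cold=0.48 → w = 0.48
R2: cold=0.48 → w = 0.48
R3: ¬moderate=1−0.15=0.85, hot=0.69; AND[min(a, b)] → w = 0.69
R4: cold=0.48, low=0.91; AND[min(a, b)] → w = 0.48
Rules with consequent 'moderate': {R1, R3} → strengths 0.48, 0.69
Aggregate via t-conorm [max(a, b)]: 0.69

0.69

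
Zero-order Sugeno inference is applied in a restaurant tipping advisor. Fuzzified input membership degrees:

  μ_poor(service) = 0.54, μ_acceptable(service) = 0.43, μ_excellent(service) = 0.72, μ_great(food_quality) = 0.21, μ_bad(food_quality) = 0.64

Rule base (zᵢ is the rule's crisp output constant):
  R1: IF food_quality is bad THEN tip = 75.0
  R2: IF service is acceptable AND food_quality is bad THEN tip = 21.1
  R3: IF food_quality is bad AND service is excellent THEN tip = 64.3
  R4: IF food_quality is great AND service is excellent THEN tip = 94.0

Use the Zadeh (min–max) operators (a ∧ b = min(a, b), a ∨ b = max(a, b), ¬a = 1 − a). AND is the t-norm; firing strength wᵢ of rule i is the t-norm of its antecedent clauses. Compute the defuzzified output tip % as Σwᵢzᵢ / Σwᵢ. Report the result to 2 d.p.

61.44

R1 (z=75.0): bad=0.64 → w = 0.64
R2 (z=21.1): acceptable=0.43, bad=0.64; AND[min(a, b)] → w = 0.43
R3 (z=64.3): bad=0.64, excellent=0.72; AND[min(a, b)] → w = 0.64
R4 (z=94.0): great=0.21, excellent=0.72; AND[min(a, b)] → w = 0.21
Weighted average = (0.64·75.0 + 0.43·21.1 + 0.64·64.3 + 0.21·94.0) / (0.64 + 0.43 + 0.64 + 0.21)
  = 117.9650 / 1.9200 = 61.44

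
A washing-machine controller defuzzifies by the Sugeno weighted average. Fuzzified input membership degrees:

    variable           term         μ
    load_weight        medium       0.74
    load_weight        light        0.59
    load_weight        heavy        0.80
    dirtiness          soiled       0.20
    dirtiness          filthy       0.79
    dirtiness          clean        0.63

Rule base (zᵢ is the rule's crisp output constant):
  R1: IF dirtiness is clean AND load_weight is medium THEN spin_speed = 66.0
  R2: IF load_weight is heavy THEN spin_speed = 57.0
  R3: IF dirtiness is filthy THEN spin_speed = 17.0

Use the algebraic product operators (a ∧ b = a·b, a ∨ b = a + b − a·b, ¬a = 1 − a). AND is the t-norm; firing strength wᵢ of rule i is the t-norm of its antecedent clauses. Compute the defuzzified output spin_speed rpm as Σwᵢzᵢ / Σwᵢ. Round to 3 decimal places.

43.672

R1 (z=66.0): clean=0.63, medium=0.74; AND[a·b] → w = 0.4662
R2 (z=57.0): heavy=0.80 → w = 0.8000
R3 (z=17.0): filthy=0.79 → w = 0.7900
Weighted average = (0.4662·66.0 + 0.8000·57.0 + 0.7900·17.0) / (0.4662 + 0.8000 + 0.7900)
  = 89.7992 / 2.0562 = 43.672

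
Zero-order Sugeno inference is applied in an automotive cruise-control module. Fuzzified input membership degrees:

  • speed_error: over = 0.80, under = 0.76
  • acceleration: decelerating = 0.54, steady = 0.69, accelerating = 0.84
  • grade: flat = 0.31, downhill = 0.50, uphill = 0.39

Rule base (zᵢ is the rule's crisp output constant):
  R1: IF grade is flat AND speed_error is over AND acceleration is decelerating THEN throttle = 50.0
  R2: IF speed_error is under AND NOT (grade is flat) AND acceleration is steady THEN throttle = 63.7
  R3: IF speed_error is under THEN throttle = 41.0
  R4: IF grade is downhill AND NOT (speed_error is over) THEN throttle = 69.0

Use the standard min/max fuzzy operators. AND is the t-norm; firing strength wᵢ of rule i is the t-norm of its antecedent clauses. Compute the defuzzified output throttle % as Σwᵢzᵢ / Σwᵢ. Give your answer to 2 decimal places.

53.27

R1 (z=50.0): flat=0.31, over=0.80, decelerating=0.54; AND[min(a, b)] → w = 0.31
R2 (z=63.7): under=0.76, ¬flat=1−0.31=0.69, steady=0.69; AND[min(a, b)] → w = 0.69
R3 (z=41.0): under=0.76 → w = 0.76
R4 (z=69.0): downhill=0.50, ¬over=1−0.80=0.20; AND[min(a, b)] → w = 0.20
Weighted average = (0.31·50.0 + 0.69·63.7 + 0.76·41.0 + 0.20·69.0) / (0.31 + 0.69 + 0.76 + 0.20)
  = 104.4130 / 1.9600 = 53.27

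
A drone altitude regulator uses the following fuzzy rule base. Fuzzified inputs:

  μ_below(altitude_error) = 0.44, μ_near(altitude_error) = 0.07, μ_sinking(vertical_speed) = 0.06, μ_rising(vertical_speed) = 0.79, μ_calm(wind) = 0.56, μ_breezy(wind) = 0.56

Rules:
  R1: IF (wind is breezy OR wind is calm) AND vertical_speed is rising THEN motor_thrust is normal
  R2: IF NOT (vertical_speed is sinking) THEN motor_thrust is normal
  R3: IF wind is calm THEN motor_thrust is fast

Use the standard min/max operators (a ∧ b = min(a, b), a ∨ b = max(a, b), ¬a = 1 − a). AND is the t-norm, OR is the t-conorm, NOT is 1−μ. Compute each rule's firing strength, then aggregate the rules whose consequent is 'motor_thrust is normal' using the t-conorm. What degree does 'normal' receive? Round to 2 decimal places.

0.94

R1: (breezy=0.56 OR calm=0.56) = 0.56; AND[min(a, b)] with rising=0.79 → w = 0.56
R2: ¬sinking=1−0.06=0.94 → w = 0.94
R3: calm=0.56 → w = 0.56
Rules with consequent 'normal': {R1, R2} → strengths 0.56, 0.94
Aggregate via t-conorm [max(a, b)]: 0.94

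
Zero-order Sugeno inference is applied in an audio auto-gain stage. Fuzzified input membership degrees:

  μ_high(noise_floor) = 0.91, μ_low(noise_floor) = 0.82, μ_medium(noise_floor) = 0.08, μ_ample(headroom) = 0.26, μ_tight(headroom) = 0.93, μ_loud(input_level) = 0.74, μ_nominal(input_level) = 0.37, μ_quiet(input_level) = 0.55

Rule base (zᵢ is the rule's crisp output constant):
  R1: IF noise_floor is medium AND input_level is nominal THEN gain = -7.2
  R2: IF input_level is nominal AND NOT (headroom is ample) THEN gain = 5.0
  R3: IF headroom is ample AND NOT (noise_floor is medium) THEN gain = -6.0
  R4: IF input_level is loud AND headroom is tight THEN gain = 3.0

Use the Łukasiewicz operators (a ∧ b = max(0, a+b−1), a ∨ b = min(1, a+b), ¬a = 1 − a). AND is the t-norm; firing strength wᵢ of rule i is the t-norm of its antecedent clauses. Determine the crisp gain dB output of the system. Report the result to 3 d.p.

R1 (z=-7.2): medium=0.08, nominal=0.37; AND[max(0, a+b−1)] → w = 0.00
R2 (z=5.0): nominal=0.37, ¬ample=1−0.26=0.74; AND[max(0, a+b−1)] → w = 0.11
R3 (z=-6.0): ample=0.26, ¬medium=1−0.08=0.92; AND[max(0, a+b−1)] → w = 0.18
R4 (z=3.0): loud=0.74, tight=0.93; AND[max(0, a+b−1)] → w = 0.67
Weighted average = (0.00·-7.2 + 0.11·5.0 + 0.18·-6.0 + 0.67·3.0) / (0.00 + 0.11 + 0.18 + 0.67)
  = 1.4800 / 0.9600 = 1.542

1.542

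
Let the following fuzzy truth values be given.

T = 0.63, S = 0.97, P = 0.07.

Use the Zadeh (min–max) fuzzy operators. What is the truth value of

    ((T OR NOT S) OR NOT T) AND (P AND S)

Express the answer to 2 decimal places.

NOT S = 1 − 0.97 = 0.03
T OR NOT S = max(a, b) on (0.63, 0.03) = 0.63
NOT T = 1 − 0.63 = 0.37
(T OR NOT S) OR NOT T = max(a, b) on (0.63, 0.37) = 0.63
P AND S = min(a, b) on (0.07, 0.97) = 0.07
((T OR NOT S) OR NOT T) AND (P AND S) = min(a, b) on (0.63, 0.07) = 0.07

0.07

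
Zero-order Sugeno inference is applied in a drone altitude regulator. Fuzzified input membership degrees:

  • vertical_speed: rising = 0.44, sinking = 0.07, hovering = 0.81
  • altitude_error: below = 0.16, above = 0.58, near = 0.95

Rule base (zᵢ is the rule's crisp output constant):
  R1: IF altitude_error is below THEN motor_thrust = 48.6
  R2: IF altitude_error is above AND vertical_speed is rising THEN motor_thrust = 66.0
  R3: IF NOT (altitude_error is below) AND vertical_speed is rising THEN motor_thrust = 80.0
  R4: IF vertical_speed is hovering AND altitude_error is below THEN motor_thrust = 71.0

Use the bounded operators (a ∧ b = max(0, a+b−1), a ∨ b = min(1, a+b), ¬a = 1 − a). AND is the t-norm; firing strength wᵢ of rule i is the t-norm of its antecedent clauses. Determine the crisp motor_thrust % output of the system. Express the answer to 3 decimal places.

68.470

R1 (z=48.6): below=0.16 → w = 0.16
R2 (z=66.0): above=0.58, rising=0.44; AND[max(0, a+b−1)] → w = 0.02
R3 (z=80.0): ¬below=1−0.16=0.84, rising=0.44; AND[max(0, a+b−1)] → w = 0.28
R4 (z=71.0): hovering=0.81, below=0.16; AND[max(0, a+b−1)] → w = 0.00
Weighted average = (0.16·48.6 + 0.02·66.0 + 0.28·80.0 + 0.00·71.0) / (0.16 + 0.02 + 0.28 + 0.00)
  = 31.4960 / 0.4600 = 68.470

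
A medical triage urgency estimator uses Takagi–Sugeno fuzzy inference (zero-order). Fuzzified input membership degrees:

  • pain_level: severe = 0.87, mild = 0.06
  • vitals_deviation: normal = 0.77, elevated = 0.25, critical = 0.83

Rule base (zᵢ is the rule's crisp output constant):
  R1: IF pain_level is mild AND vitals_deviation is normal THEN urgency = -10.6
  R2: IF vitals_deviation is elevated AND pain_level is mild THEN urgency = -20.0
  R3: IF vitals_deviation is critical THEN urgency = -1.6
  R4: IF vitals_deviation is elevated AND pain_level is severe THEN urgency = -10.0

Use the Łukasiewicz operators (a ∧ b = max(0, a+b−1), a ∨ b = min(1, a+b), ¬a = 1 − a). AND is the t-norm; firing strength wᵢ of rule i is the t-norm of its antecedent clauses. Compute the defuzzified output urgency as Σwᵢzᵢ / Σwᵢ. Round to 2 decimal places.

R1 (z=-10.6): mild=0.06, normal=0.77; AND[max(0, a+b−1)] → w = 0.00
R2 (z=-20.0): elevated=0.25, mild=0.06; AND[max(0, a+b−1)] → w = 0.00
R3 (z=-1.6): critical=0.83 → w = 0.83
R4 (z=-10.0): elevated=0.25, severe=0.87; AND[max(0, a+b−1)] → w = 0.12
Weighted average = (0.00·-10.6 + 0.00·-20.0 + 0.83·-1.6 + 0.12·-10.0) / (0.00 + 0.00 + 0.83 + 0.12)
  = -2.5280 / 0.9500 = -2.66

-2.66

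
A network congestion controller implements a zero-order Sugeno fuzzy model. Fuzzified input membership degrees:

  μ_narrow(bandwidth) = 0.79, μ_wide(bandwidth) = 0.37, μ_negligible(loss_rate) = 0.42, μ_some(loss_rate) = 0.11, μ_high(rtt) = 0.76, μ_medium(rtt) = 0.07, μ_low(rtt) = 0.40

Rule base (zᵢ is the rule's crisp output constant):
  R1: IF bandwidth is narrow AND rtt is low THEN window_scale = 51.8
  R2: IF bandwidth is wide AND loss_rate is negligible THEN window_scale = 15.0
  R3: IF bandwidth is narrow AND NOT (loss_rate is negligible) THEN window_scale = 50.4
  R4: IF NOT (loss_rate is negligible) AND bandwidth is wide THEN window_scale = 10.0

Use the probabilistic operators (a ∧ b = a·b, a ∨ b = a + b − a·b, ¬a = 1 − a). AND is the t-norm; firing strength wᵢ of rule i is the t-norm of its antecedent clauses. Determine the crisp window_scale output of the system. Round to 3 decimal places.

R1 (z=51.8): narrow=0.79, low=0.40; AND[a·b] → w = 0.3160
R2 (z=15.0): wide=0.37, negligible=0.42; AND[a·b] → w = 0.1554
R3 (z=50.4): narrow=0.79, ¬negligible=1−0.42=0.58; AND[a·b] → w = 0.4582
R4 (z=10.0): ¬negligible=1−0.42=0.58, wide=0.37; AND[a·b] → w = 0.2146
Weighted average = (0.3160·51.8 + 0.1554·15.0 + 0.4582·50.4 + 0.2146·10.0) / (0.3160 + 0.1554 + 0.4582 + 0.2146)
  = 43.9391 / 1.1442 = 38.402

38.402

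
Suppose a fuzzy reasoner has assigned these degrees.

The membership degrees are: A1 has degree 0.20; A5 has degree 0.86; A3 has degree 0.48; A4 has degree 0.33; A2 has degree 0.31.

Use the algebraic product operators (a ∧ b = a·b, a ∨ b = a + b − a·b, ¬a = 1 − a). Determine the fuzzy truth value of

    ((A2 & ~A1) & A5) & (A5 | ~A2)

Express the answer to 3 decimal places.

0.204

~A1 = 1 − 0.2000 = 0.8000
A2 & ~A1 = a·b on (0.3100, 0.8000) = 0.2480
(A2 & ~A1) & A5 = a·b on (0.2480, 0.8600) = 0.2133
~A2 = 1 − 0.3100 = 0.6900
A5 | ~A2 = a + b − a·b on (0.8600, 0.6900) = 0.9566
((A2 & ~A1) & A5) & (A5 | ~A2) = a·b on (0.2133, 0.9566) = 0.2040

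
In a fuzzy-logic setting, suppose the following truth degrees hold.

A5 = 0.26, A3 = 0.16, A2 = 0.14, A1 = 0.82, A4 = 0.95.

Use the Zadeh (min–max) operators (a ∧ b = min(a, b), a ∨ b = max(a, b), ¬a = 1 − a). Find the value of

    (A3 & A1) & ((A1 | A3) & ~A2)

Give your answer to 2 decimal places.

A3 & A1 = min(a, b) on (0.16, 0.82) = 0.16
A1 | A3 = max(a, b) on (0.82, 0.16) = 0.82
~A2 = 1 − 0.14 = 0.86
(A1 | A3) & ~A2 = min(a, b) on (0.82, 0.86) = 0.82
(A3 & A1) & ((A1 | A3) & ~A2) = min(a, b) on (0.16, 0.82) = 0.16

0.16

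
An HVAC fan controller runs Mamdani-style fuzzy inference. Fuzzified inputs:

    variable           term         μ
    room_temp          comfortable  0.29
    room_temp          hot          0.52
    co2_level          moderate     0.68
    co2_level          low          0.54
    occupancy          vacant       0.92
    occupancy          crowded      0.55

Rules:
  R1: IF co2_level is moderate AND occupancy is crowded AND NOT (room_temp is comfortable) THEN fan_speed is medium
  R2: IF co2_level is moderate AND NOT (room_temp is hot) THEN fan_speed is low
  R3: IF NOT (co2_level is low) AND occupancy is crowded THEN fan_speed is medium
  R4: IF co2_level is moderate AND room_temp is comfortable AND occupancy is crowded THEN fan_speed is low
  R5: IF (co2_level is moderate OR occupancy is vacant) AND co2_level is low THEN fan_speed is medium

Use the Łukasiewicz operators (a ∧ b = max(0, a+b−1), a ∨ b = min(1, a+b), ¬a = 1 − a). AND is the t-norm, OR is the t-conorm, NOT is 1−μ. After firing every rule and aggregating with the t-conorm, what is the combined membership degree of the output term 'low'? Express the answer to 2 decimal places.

R1: moderate=0.68, crowded=0.55, ¬comfortable=1−0.29=0.71; AND[max(0, a+b−1)] → w = 0.00
R2: moderate=0.68, ¬hot=1−0.52=0.48; AND[max(0, a+b−1)] → w = 0.16
R3: ¬low=1−0.54=0.46, crowded=0.55; AND[max(0, a+b−1)] → w = 0.01
R4: moderate=0.68, comfortable=0.29, crowded=0.55; AND[max(0, a+b−1)] → w = 0.00
R5: (moderate=0.68 OR vacant=0.92) = 1.00; AND[max(0, a+b−1)] with low=0.54 → w = 0.54
Rules with consequent 'low': {R2, R4} → strengths 0.16, 0.00
Aggregate via t-conorm [min(1, a+b)]: 0.16

0.16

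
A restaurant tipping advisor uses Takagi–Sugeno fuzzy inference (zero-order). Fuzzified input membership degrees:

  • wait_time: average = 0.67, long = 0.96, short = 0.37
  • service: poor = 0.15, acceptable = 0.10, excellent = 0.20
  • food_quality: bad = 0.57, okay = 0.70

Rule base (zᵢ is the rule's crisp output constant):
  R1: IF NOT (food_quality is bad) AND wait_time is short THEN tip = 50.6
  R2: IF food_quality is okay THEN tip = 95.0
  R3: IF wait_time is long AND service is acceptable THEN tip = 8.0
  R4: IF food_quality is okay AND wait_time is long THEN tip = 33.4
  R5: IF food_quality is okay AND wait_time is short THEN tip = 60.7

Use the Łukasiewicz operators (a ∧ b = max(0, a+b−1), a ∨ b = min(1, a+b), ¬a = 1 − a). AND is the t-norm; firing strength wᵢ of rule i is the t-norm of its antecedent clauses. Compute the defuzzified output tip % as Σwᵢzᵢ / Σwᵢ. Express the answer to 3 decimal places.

R1 (z=50.6): ¬bad=1−0.57=0.43, short=0.37; AND[max(0, a+b−1)] → w = 0.00
R2 (z=95.0): okay=0.70 → w = 0.70
R3 (z=8.0): long=0.96, acceptable=0.10; AND[max(0, a+b−1)] → w = 0.06
R4 (z=33.4): okay=0.70, long=0.96; AND[max(0, a+b−1)] → w = 0.66
R5 (z=60.7): okay=0.70, short=0.37; AND[max(0, a+b−1)] → w = 0.07
Weighted average = (0.00·50.6 + 0.70·95.0 + 0.06·8.0 + 0.66·33.4 + 0.07·60.7) / (0.00 + 0.70 + 0.06 + 0.66 + 0.07)
  = 93.2730 / 1.4900 = 62.599

62.599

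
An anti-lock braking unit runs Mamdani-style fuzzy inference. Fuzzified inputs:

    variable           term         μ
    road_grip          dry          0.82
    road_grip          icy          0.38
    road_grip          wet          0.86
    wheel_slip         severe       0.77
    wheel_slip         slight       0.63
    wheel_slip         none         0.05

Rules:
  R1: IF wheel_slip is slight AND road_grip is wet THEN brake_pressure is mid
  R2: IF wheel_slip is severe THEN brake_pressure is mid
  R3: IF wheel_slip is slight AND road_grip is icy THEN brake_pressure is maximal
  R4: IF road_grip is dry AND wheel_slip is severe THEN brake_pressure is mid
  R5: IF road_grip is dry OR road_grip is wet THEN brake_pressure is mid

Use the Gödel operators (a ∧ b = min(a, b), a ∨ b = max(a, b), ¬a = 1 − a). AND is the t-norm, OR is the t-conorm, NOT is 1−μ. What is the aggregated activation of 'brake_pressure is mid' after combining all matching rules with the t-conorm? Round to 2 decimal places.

R1: slight=0.63, wet=0.86; AND[min(a, b)] → w = 0.63
R2: severe=0.77 → w = 0.77
R3: slight=0.63, icy=0.38; AND[min(a, b)] → w = 0.38
R4: dry=0.82, severe=0.77; AND[min(a, b)] → w = 0.77
R5: dry=0.82, wet=0.86; OR[max(a, b)] → w = 0.86
Rules with consequent 'mid': {R1, R2, R4, R5} → strengths 0.63, 0.77, 0.77, 0.86
Aggregate via t-conorm [max(a, b)]: 0.86

0.86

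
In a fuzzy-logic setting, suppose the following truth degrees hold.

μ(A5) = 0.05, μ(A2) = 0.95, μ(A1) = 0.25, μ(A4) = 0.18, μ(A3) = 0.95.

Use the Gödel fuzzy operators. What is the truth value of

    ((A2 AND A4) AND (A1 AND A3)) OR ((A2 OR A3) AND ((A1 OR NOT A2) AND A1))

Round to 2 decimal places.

0.25

A2 AND A4 = min(a, b) on (0.95, 0.18) = 0.18
A1 AND A3 = min(a, b) on (0.25, 0.95) = 0.25
(A2 AND A4) AND (A1 AND A3) = min(a, b) on (0.18, 0.25) = 0.18
A2 OR A3 = max(a, b) on (0.95, 0.95) = 0.95
NOT A2 = 1 − 0.95 = 0.05
A1 OR NOT A2 = max(a, b) on (0.25, 0.05) = 0.25
(A1 OR NOT A2) AND A1 = min(a, b) on (0.25, 0.25) = 0.25
(A2 OR A3) AND ((A1 OR NOT A2) AND A1) = min(a, b) on (0.95, 0.25) = 0.25
((A2 AND A4) AND (A1 AND A3)) OR ((A2 OR A3) AND ((A1 OR NOT A2) AND A1)) = max(a, b) on (0.18, 0.25) = 0.25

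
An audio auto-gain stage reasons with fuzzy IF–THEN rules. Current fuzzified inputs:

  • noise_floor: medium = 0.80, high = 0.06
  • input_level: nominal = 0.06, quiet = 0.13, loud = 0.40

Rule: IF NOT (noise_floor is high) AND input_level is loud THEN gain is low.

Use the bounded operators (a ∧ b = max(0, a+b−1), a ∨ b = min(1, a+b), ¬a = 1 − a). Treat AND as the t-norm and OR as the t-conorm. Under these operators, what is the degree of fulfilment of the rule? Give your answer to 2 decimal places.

firing strength: ¬high=1−0.06=0.94, loud=0.40; AND[max(0, a+b−1)] → w = 0.34

0.34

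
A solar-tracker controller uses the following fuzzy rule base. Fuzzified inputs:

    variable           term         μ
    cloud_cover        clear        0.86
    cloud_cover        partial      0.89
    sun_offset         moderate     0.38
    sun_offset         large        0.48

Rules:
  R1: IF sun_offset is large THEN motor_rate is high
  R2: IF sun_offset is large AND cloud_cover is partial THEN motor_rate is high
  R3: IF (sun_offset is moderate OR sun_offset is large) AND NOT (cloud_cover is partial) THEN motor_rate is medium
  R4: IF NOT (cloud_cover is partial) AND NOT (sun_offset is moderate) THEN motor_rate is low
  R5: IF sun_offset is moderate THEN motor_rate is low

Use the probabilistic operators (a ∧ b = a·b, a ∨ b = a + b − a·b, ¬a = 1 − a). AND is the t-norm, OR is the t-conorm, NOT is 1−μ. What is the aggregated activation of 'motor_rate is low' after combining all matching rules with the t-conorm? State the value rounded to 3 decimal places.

R1: large=0.48 → w = 0.4800
R2: large=0.48, partial=0.89; AND[a·b] → w = 0.4272
R3: (moderate=0.38 OR large=0.48) = 0.6776; AND[a·b] with ¬partial=1−0.89=0.11 → w = 0.0745
R4: ¬partial=1−0.89=0.11, ¬moderate=1−0.38=0.62; AND[a·b] → w = 0.0682
R5: moderate=0.38 → w = 0.3800
Rules with consequent 'low': {R4, R5} → strengths 0.0682, 0.3800
Aggregate via t-conorm [a + b − a·b]: 0.4223

0.422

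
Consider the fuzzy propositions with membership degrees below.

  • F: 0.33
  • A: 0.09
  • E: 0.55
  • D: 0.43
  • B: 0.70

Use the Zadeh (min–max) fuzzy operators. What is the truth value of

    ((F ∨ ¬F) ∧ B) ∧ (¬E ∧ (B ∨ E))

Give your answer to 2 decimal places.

¬F = 1 − 0.33 = 0.67
F ∨ ¬F = max(a, b) on (0.33, 0.67) = 0.67
(F ∨ ¬F) ∧ B = min(a, b) on (0.67, 0.70) = 0.67
¬E = 1 − 0.55 = 0.45
B ∨ E = max(a, b) on (0.70, 0.55) = 0.70
¬E ∧ (B ∨ E) = min(a, b) on (0.45, 0.70) = 0.45
((F ∨ ¬F) ∧ B) ∧ (¬E ∧ (B ∨ E)) = min(a, b) on (0.67, 0.45) = 0.45

0.45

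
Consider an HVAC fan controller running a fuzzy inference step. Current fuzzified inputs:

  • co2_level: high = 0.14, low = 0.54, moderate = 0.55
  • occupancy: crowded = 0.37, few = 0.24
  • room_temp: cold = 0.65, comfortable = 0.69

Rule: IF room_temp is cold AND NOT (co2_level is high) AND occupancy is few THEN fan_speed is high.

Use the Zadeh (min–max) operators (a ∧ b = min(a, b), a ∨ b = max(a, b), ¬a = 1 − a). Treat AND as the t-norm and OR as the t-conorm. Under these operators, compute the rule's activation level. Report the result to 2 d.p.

0.24

firing strength: cold=0.65, ¬high=1−0.14=0.86, few=0.24; AND[min(a, b)] → w = 0.24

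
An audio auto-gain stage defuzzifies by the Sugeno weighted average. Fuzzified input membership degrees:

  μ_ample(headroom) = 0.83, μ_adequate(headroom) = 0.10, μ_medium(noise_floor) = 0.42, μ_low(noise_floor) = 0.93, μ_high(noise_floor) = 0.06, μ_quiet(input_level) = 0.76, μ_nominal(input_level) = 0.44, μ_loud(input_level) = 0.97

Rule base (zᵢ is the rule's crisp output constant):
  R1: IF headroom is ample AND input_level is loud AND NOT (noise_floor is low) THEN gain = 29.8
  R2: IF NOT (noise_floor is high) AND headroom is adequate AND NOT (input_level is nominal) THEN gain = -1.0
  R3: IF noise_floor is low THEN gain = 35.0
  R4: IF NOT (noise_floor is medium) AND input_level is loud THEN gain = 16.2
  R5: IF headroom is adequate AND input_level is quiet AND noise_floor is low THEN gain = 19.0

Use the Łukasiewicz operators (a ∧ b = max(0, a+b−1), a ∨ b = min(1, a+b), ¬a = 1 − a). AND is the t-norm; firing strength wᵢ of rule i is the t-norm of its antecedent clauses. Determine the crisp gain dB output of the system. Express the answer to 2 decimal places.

R1 (z=29.8): ample=0.83, loud=0.97, ¬low=1−0.93=0.07; AND[max(0, a+b−1)] → w = 0.00
R2 (z=-1.0): ¬high=1−0.06=0.94, adequate=0.10, ¬nominal=1−0.44=0.56; AND[max(0, a+b−1)] → w = 0.00
R3 (z=35.0): low=0.93 → w = 0.93
R4 (z=16.2): ¬medium=1−0.42=0.58, loud=0.97; AND[max(0, a+b−1)] → w = 0.55
R5 (z=19.0): adequate=0.10, quiet=0.76, low=0.93; AND[max(0, a+b−1)] → w = 0.00
Weighted average = (0.00·29.8 + 0.00·-1.0 + 0.93·35.0 + 0.55·16.2 + 0.00·19.0) / (0.00 + 0.00 + 0.93 + 0.55 + 0.00)
  = 41.4600 / 1.4800 = 28.01

28.01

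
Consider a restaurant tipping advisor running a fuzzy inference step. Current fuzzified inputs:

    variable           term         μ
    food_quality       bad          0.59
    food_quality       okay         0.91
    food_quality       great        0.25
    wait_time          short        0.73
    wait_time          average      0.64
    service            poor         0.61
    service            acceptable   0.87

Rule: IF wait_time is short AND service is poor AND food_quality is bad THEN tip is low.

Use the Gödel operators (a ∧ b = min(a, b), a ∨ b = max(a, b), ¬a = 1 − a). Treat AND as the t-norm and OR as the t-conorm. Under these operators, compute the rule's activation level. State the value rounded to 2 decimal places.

0.59

firing strength: short=0.73, poor=0.61, bad=0.59; AND[min(a, b)] → w = 0.59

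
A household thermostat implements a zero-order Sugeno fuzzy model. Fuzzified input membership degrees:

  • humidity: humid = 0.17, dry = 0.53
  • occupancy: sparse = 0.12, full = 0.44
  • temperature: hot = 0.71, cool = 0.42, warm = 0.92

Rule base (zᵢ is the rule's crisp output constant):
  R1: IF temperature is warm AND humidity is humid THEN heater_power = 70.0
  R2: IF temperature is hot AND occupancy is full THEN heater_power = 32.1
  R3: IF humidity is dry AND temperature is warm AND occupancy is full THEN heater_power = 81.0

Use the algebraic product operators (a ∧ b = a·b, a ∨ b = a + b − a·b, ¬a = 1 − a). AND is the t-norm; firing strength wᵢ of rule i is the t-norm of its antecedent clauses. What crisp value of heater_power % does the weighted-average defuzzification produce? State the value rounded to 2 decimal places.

R1 (z=70.0): warm=0.92, humid=0.17; AND[a·b] → w = 0.1564
R2 (z=32.1): hot=0.71, full=0.44; AND[a·b] → w = 0.3124
R3 (z=81.0): dry=0.53, warm=0.92, full=0.44; AND[a·b] → w = 0.2145
Weighted average = (0.1564·70.0 + 0.3124·32.1 + 0.2145·81.0) / (0.1564 + 0.3124 + 0.2145)
  = 38.3541 / 0.6833 = 56.13

56.13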